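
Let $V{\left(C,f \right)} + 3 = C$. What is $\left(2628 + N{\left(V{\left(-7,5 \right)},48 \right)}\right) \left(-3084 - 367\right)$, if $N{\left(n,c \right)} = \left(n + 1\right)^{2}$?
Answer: $-9348759$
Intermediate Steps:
$V{\left(C,f \right)} = -3 + C$
$N{\left(n,c \right)} = \left(1 + n\right)^{2}$
$\left(2628 + N{\left(V{\left(-7,5 \right)},48 \right)}\right) \left(-3084 - 367\right) = \left(2628 + \left(1 - 10\right)^{2}\right) \left(-3084 - 367\right) = \left(2628 + \left(1 - 10\right)^{2}\right) \left(-3451\right) = \left(2628 + \left(-9\right)^{2}\right) \left(-3451\right) = \left(2628 + 81\right) \left(-3451\right) = 2709 \left(-3451\right) = -9348759$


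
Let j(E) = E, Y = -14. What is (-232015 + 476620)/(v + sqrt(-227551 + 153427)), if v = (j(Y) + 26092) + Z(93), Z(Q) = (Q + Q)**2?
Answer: 1484116377/368140840 - 146763*I*sqrt(2059)/368140840 ≈ 4.0314 - 0.01809*I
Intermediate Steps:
Z(Q) = 4*Q**2 (Z(Q) = (2*Q)**2 = 4*Q**2)
v = 60674 (v = (-14 + 26092) + 4*93**2 = 26078 + 4*8649 = 26078 + 34596 = 60674)
(-232015 + 476620)/(v + sqrt(-227551 + 153427)) = (-232015 + 476620)/(60674 + sqrt(-227551 + 153427)) = 244605/(60674 + sqrt(-74124)) = 244605/(60674 + 6*I*sqrt(2059))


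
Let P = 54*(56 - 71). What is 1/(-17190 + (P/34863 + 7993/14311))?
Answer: -166308131/2858747749207 ≈ -5.8175e-5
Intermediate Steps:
P = -810 (P = 54*(-15) = -810)
1/(-17190 + (P/34863 + 7993/14311)) = 1/(-17190 + (-810/34863 + 7993/14311)) = 1/(-17190 + (-810*1/34863 + 7993*(1/14311))) = 1/(-17190 + (-270/11621 + 7993/14311)) = 1/(-17190 + 89022683/166308131) = 1/(-2858747749207/166308131) = -166308131/2858747749207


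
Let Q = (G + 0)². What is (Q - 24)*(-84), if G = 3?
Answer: 1260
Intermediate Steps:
Q = 9 (Q = (3 + 0)² = 3² = 9)
(Q - 24)*(-84) = (9 - 24)*(-84) = -15*(-84) = 1260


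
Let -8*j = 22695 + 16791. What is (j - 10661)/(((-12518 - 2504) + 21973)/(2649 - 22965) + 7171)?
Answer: -105621191/48559695 ≈ -2.1751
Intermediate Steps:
j = -19743/4 (j = -(22695 + 16791)/8 = -1/8*39486 = -19743/4 ≈ -4935.8)
(j - 10661)/(((-12518 - 2504) + 21973)/(2649 - 22965) + 7171) = (-19743/4 - 10661)/(((-12518 - 2504) + 21973)/(2649 - 22965) + 7171) = -62387/(4*((-15022 + 21973)/(-20316) + 7171)) = -62387/(4*(6951*(-1/20316) + 7171)) = -62387/(4*(-2317/6772 + 7171)) = -62387/(4*48559695/6772) = -62387/4*6772/48559695 = -105621191/48559695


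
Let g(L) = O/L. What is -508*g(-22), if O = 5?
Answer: 1270/11 ≈ 115.45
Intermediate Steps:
g(L) = 5/L
-508*g(-22) = -2540/(-22) = -2540*(-1)/22 = -508*(-5/22) = 1270/11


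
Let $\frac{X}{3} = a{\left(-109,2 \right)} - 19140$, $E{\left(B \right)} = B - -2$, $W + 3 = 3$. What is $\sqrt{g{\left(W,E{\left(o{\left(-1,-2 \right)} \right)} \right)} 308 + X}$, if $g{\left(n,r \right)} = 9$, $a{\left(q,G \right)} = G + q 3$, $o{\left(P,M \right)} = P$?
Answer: $i \sqrt{55623} \approx 235.85 i$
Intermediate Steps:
$W = 0$ ($W = -3 + 3 = 0$)
$a{\left(q,G \right)} = G + 3 q$
$E{\left(B \right)} = 2 + B$ ($E{\left(B \right)} = B + 2 = 2 + B$)
$X = -58395$ ($X = 3 \left(\left(2 + 3 \left(-109\right)\right) - 19140\right) = 3 \left(\left(2 - 327\right) - 19140\right) = 3 \left(-325 - 19140\right) = 3 \left(-19465\right) = -58395$)
$\sqrt{g{\left(W,E{\left(o{\left(-1,-2 \right)} \right)} \right)} 308 + X} = \sqrt{9 \cdot 308 - 58395} = \sqrt{2772 - 58395} = \sqrt{-55623} = i \sqrt{55623}$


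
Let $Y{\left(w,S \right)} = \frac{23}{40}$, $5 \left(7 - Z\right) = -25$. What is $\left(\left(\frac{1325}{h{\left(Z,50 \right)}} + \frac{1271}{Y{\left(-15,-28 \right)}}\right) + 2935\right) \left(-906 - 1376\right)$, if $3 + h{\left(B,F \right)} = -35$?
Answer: $- \frac{5096430535}{437} \approx -1.1662 \cdot 10^{7}$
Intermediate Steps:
$Z = 12$ ($Z = 7 - -5 = 7 + 5 = 12$)
$Y{\left(w,S \right)} = \frac{23}{40}$ ($Y{\left(w,S \right)} = 23 \cdot \frac{1}{40} = \frac{23}{40}$)
$h{\left(B,F \right)} = -38$ ($h{\left(B,F \right)} = -3 - 35 = -38$)
$\left(\left(\frac{1325}{h{\left(Z,50 \right)}} + \frac{1271}{Y{\left(-15,-28 \right)}}\right) + 2935\right) \left(-906 - 1376\right) = \left(\left(\frac{1325}{-38} + \frac{1271}{\frac{23}{40}}\right) + 2935\right) \left(-906 - 1376\right) = \left(\left(1325 \left(- \frac{1}{38}\right) + 1271 \cdot \frac{40}{23}\right) + 2935\right) \left(-2282\right) = \left(\left(- \frac{1325}{38} + \frac{50840}{23}\right) + 2935\right) \left(-2282\right) = \left(\frac{1901445}{874} + 2935\right) \left(-2282\right) = \frac{4466635}{874} \left(-2282\right) = - \frac{5096430535}{437}$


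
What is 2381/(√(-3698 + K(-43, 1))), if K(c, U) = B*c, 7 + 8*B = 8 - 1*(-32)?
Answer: -4762*I*√62006/31003 ≈ -38.247*I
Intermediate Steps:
B = 33/8 (B = -7/8 + (8 - 1*(-32))/8 = -7/8 + (8 + 32)/8 = -7/8 + (⅛)*40 = -7/8 + 5 = 33/8 ≈ 4.1250)
K(c, U) = 33*c/8
2381/(√(-3698 + K(-43, 1))) = 2381/(√(-3698 + (33/8)*(-43))) = 2381/(√(-3698 - 1419/8)) = 2381/(√(-31003/8)) = 2381/((I*√62006/4)) = 2381*(-2*I*√62006/31003) = -4762*I*√62006/31003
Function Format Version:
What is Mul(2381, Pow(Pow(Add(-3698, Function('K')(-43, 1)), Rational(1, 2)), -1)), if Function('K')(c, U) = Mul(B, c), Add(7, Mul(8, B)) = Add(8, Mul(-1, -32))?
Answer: Mul(Rational(-4762, 31003), I, Pow(62006, Rational(1, 2))) ≈ Mul(-38.247, I)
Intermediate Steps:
B = Rational(33, 8) (B = Add(Rational(-7, 8), Mul(Rational(1, 8), Add(8, Mul(-1, -32)))) = Add(Rational(-7, 8), Mul(Rational(1, 8), Add(8, 32))) = Add(Rational(-7, 8), Mul(Rational(1, 8), 40)) = Add(Rational(-7, 8), 5) = Rational(33, 8) ≈ 4.1250)
Function('K')(c, U) = Mul(Rational(33, 8), c)
Mul(2381, Pow(Pow(Add(-3698, Function('K')(-43, 1)), Rational(1, 2)), -1)) = Mul(2381, Pow(Pow(Add(-3698, Mul(Rational(33, 8), -43)), Rational(1, 2)), -1)) = Mul(2381, Pow(Pow(Add(-3698, Rational(-1419, 8)), Rational(1, 2)), -1)) = Mul(2381, Pow(Pow(Rational(-31003, 8), Rational(1, 2)), -1)) = Mul(2381, Pow(Mul(Rational(1, 4), I, Pow(62006, Rational(1, 2))), -1)) = Mul(2381, Mul(Rational(-2, 31003), I, Pow(62006, Rational(1, 2)))) = Mul(Rational(-4762, 31003), I, Pow(62006, Rational(1, 2)))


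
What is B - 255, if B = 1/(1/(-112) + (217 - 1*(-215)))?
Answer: -12337553/48383 ≈ -255.00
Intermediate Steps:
B = 112/48383 (B = 1/(-1/112 + (217 + 215)) = 1/(-1/112 + 432) = 1/(48383/112) = 112/48383 ≈ 0.0023149)
B - 255 = 112/48383 - 255 = -12337553/48383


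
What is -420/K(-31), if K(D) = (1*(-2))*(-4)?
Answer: -105/2 ≈ -52.500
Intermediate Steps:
K(D) = 8 (K(D) = -2*(-4) = 8)
-420/K(-31) = -420/8 = -420*1/8 = -105/2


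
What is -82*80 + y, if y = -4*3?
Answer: -6572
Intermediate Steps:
y = -12
-82*80 + y = -82*80 - 12 = -6560 - 12 = -6572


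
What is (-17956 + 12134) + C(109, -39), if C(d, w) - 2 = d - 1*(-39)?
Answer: -5672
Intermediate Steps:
C(d, w) = 41 + d (C(d, w) = 2 + (d - 1*(-39)) = 2 + (d + 39) = 2 + (39 + d) = 41 + d)
(-17956 + 12134) + C(109, -39) = (-17956 + 12134) + (41 + 109) = -5822 + 150 = -5672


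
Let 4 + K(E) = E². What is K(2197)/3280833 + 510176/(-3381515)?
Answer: 4882703750989/3698062000665 ≈ 1.3203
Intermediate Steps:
K(E) = -4 + E²
K(2197)/3280833 + 510176/(-3381515) = (-4 + 2197²)/3280833 + 510176/(-3381515) = (-4 + 4826809)*(1/3280833) + 510176*(-1/3381515) = 4826805*(1/3280833) - 510176/3381515 = 1608935/1093611 - 510176/3381515 = 4882703750989/3698062000665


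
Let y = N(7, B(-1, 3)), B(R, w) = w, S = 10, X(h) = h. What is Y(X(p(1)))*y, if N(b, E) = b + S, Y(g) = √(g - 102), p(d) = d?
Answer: 17*I*√101 ≈ 170.85*I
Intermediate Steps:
Y(g) = √(-102 + g)
N(b, E) = 10 + b (N(b, E) = b + 10 = 10 + b)
y = 17 (y = 10 + 7 = 17)
Y(X(p(1)))*y = √(-102 + 1)*17 = √(-101)*17 = (I*√101)*17 = 17*I*√101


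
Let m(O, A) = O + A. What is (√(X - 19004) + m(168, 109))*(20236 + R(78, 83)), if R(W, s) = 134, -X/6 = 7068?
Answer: 5642490 + 40740*I*√15353 ≈ 5.6425e+6 + 5.048e+6*I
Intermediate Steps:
m(O, A) = A + O
X = -42408 (X = -6*7068 = -42408)
(√(X - 19004) + m(168, 109))*(20236 + R(78, 83)) = (√(-42408 - 19004) + (109 + 168))*(20236 + 134) = (√(-61412) + 277)*20370 = (2*I*√15353 + 277)*20370 = (277 + 2*I*√15353)*20370 = 5642490 + 40740*I*√15353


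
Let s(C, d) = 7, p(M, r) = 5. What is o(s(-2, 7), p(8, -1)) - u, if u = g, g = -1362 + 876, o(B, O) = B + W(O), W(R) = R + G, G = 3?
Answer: 501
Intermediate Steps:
W(R) = 3 + R (W(R) = R + 3 = 3 + R)
o(B, O) = 3 + B + O (o(B, O) = B + (3 + O) = 3 + B + O)
g = -486
u = -486
o(s(-2, 7), p(8, -1)) - u = (3 + 7 + 5) - 1*(-486) = 15 + 486 = 501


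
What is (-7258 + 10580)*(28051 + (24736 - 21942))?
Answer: 102467090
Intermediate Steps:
(-7258 + 10580)*(28051 + (24736 - 21942)) = 3322*(28051 + 2794) = 3322*30845 = 102467090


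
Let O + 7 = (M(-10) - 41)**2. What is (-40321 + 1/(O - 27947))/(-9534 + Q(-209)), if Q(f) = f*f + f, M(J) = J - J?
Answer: -529676817/445826537 ≈ -1.1881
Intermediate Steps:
M(J) = 0
O = 1674 (O = -7 + (0 - 41)**2 = -7 + (-41)**2 = -7 + 1681 = 1674)
Q(f) = f + f**2 (Q(f) = f**2 + f = f + f**2)
(-40321 + 1/(O - 27947))/(-9534 + Q(-209)) = (-40321 + 1/(1674 - 27947))/(-9534 - 209*(1 - 209)) = (-40321 + 1/(-26273))/(-9534 - 209*(-208)) = (-40321 - 1/26273)/(-9534 + 43472) = -1059353634/26273/33938 = -1059353634/26273*1/33938 = -529676817/445826537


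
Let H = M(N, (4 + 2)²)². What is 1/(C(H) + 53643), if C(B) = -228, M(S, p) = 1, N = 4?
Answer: 1/53415 ≈ 1.8721e-5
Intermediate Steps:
H = 1 (H = 1² = 1)
1/(C(H) + 53643) = 1/(-228 + 53643) = 1/53415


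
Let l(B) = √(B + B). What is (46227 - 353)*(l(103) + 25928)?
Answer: 1189421072 + 45874*√206 ≈ 1.1901e+9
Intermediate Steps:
l(B) = √2*√B (l(B) = √(2*B) = √2*√B)
(46227 - 353)*(l(103) + 25928) = (46227 - 353)*(√2*√103 + 25928) = 45874*(√206 + 25928) = 45874*(25928 + √206) = 1189421072 + 45874*√206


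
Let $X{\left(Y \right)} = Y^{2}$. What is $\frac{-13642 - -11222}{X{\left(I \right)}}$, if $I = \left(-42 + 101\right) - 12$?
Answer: $- \frac{2420}{2209} \approx -1.0955$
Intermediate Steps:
$I = 47$ ($I = 59 - 12 = 47$)
$\frac{-13642 - -11222}{X{\left(I \right)}} = \frac{-13642 - -11222}{47^{2}} = \frac{-13642 + 11222}{2209} = \left(-2420\right) \frac{1}{2209} = - \frac{2420}{2209}$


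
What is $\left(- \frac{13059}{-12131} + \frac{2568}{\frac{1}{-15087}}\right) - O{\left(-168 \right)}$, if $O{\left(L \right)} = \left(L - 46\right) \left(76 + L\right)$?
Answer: $- \frac{470235201565}{12131} \approx -3.8763 \cdot 10^{7}$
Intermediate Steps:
$O{\left(L \right)} = \left(-46 + L\right) \left(76 + L\right)$
$\left(- \frac{13059}{-12131} + \frac{2568}{\frac{1}{-15087}}\right) - O{\left(-168 \right)} = \left(- \frac{13059}{-12131} + \frac{2568}{\frac{1}{-15087}}\right) - \left(-3496 + \left(-168\right)^{2} + 30 \left(-168\right)\right) = \left(\left(-13059\right) \left(- \frac{1}{12131}\right) + \frac{2568}{- \frac{1}{15087}}\right) - \left(-3496 + 28224 - 5040\right) = \left(\frac{13059}{12131} + 2568 \left(-15087\right)\right) - 19688 = \left(\frac{13059}{12131} - 38743416\right) - 19688 = - \frac{469996366437}{12131} - 19688 = - \frac{470235201565}{12131}$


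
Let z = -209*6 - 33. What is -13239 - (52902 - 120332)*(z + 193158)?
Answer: 12937848291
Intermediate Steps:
z = -1287 (z = -1254 - 33 = -1287)
-13239 - (52902 - 120332)*(z + 193158) = -13239 - (52902 - 120332)*(-1287 + 193158) = -13239 - (-67430)*191871 = -13239 - 1*(-12937861530) = -13239 + 12937861530 = 12937848291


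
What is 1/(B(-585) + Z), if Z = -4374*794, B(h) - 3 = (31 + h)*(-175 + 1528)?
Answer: -1/4222515 ≈ -2.3683e-7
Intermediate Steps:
B(h) = 41946 + 1353*h (B(h) = 3 + (31 + h)*(-175 + 1528) = 3 + (31 + h)*1353 = 3 + (41943 + 1353*h) = 41946 + 1353*h)
Z = -3472956
1/(B(-585) + Z) = 1/((41946 + 1353*(-585)) - 3472956) = 1/((41946 - 791505) - 3472956) = 1/(-749559 - 3472956) = 1/(-4222515) = -1/4222515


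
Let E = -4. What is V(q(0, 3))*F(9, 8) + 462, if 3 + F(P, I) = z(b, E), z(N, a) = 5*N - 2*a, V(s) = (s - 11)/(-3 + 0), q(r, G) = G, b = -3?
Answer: 1306/3 ≈ 435.33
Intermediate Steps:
V(s) = 11/3 - s/3 (V(s) = (-11 + s)/(-3) = (-11 + s)*(-1/3) = 11/3 - s/3)
z(N, a) = -2*a + 5*N
F(P, I) = -10 (F(P, I) = -3 + (-2*(-4) + 5*(-3)) = -3 + (8 - 15) = -3 - 7 = -10)
V(q(0, 3))*F(9, 8) + 462 = (11/3 - 1/3*3)*(-10) + 462 = (11/3 - 1)*(-10) + 462 = (8/3)*(-10) + 462 = -80/3 + 462 = 1306/3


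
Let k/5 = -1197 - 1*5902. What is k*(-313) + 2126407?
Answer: 13236342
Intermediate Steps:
k = -35495 (k = 5*(-1197 - 1*5902) = 5*(-1197 - 5902) = 5*(-7099) = -35495)
k*(-313) + 2126407 = -35495*(-313) + 2126407 = 11109935 + 2126407 = 13236342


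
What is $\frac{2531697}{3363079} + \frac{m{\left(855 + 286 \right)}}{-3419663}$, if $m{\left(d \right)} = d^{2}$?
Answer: $\frac{4279221906512}{11500596822377} \approx 0.37209$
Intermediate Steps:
$\frac{2531697}{3363079} + \frac{m{\left(855 + 286 \right)}}{-3419663} = \frac{2531697}{3363079} + \frac{\left(855 + 286\right)^{2}}{-3419663} = 2531697 \cdot \frac{1}{3363079} + 1141^{2} \left(- \frac{1}{3419663}\right) = \frac{2531697}{3363079} + 1301881 \left(- \frac{1}{3419663}\right) = \frac{2531697}{3363079} - \frac{1301881}{3419663} = \frac{4279221906512}{11500596822377}$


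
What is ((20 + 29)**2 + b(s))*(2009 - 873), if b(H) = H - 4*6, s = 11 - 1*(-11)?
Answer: 2725264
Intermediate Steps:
s = 22 (s = 11 + 11 = 22)
b(H) = -24 + H (b(H) = H - 24 = -24 + H)
((20 + 29)**2 + b(s))*(2009 - 873) = ((20 + 29)**2 + (-24 + 22))*(2009 - 873) = (49**2 - 2)*1136 = (2401 - 2)*1136 = 2399*1136 = 2725264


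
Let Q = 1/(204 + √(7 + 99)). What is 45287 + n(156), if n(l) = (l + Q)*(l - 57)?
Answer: 1260482003/20755 - 99*√106/41510 ≈ 60731.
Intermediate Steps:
Q = 1/(204 + √106) ≈ 0.0046664
n(l) = (-57 + l)*(102/20755 + l - √106/41510) (n(l) = (l + (102/20755 - √106/41510))*(l - 57) = (102/20755 + l - √106/41510)*(-57 + l) = (-57 + l)*(102/20755 + l - √106/41510))
45287 + n(156) = 45287 + (-5814/20755 + 156² - 1182933/20755*156 + 57*√106/41510 - 1/41510*156*√106) = 45287 + (-5814/20755 + 24336 - 184537548/20755 + 57*√106/41510 - 78*√106/20755) = 45287 + (320550318/20755 - 99*√106/41510) = 1260482003/20755 - 99*√106/41510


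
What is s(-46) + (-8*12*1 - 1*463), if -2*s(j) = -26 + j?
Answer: -523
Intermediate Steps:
s(j) = 13 - j/2 (s(j) = -(-26 + j)/2 = 13 - j/2)
s(-46) + (-8*12*1 - 1*463) = (13 - ½*(-46)) + (-8*12*1 - 1*463) = (13 + 23) + (-96*1 - 463) = 36 + (-96 - 463) = 36 - 559 = -523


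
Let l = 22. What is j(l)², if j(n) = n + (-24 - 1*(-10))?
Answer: 64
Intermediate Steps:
j(n) = -14 + n (j(n) = n + (-24 + 10) = n - 14 = -14 + n)
j(l)² = (-14 + 22)² = 8² = 64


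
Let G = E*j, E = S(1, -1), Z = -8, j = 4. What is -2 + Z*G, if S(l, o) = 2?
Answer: -66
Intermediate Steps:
E = 2
G = 8 (G = 2*4 = 8)
-2 + Z*G = -2 - 8*8 = -2 - 64 = -66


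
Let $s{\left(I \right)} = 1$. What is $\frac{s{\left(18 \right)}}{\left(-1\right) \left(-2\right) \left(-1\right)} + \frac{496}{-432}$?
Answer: $- \frac{89}{54} \approx -1.6481$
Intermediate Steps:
$\frac{s{\left(18 \right)}}{\left(-1\right) \left(-2\right) \left(-1\right)} + \frac{496}{-432} = 1 \frac{1}{\left(-1\right) \left(-2\right) \left(-1\right)} + \frac{496}{-432} = 1 \frac{1}{2 \left(-1\right)} + 496 \left(- \frac{1}{432}\right) = 1 \frac{1}{-2} - \frac{31}{27} = 1 \left(- \frac{1}{2}\right) - \frac{31}{27} = - \frac{1}{2} - \frac{31}{27} = - \frac{89}{54}$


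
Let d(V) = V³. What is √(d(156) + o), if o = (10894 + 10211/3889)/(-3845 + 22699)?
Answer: 3*√2267849568845472728182/73323206 ≈ 1948.4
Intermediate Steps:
o = 42376977/73323206 (o = (10894 + 10211*(1/3889))/18854 = (10894 + 10211/3889)*(1/18854) = (42376977/3889)*(1/18854) = 42376977/73323206 ≈ 0.57795)
√(d(156) + o) = √(156³ + 42376977/73323206) = √(3796416 + 42376977/73323206) = √(278365434806673/73323206) = 3*√2267849568845472728182/73323206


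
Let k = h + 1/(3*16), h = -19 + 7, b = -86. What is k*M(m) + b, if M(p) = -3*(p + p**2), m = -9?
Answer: 5003/2 ≈ 2501.5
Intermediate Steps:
h = -12
k = -575/48 (k = -12 + 1/(3*16) = -12 + 1/48 = -575/48 ≈ -11.979)
M(p) = -3*p - 3*p**2
k*M(m) + b = -(-575)*(-9)*(1 - 9)/16 - 86 = -(-575)*(-9)*(-8)/16 - 86 = -575/48*(-216) - 86 = 5175/2 - 86 = 5003/2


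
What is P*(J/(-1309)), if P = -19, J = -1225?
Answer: -3325/187 ≈ -17.781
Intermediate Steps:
P*(J/(-1309)) = -(-23275)/(-1309) = -(-23275)*(-1)/1309 = -19*175/187 = -3325/187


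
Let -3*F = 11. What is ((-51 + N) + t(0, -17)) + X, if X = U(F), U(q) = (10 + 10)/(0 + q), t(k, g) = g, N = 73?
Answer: -5/11 ≈ -0.45455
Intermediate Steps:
F = -11/3 (F = -⅓*11 = -11/3 ≈ -3.6667)
U(q) = 20/q
X = -60/11 (X = 20/(-11/3) = 20*(-3/11) = -60/11 ≈ -5.4545)
((-51 + N) + t(0, -17)) + X = ((-51 + 73) - 17) - 60/11 = (22 - 17) - 60/11 = 5 - 60/11 = -5/11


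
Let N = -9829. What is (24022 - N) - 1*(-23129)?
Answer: 56980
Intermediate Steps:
(24022 - N) - 1*(-23129) = (24022 - 1*(-9829)) - 1*(-23129) = (24022 + 9829) + 23129 = 33851 + 23129 = 56980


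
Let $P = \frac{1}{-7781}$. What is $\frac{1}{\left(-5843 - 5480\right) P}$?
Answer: $\frac{7781}{11323} \approx 0.68719$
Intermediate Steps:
$P = - \frac{1}{7781} \approx -0.00012852$
$\frac{1}{\left(-5843 - 5480\right) P} = \frac{1}{\left(-5843 - 5480\right) \left(- \frac{1}{7781}\right)} = \frac{1}{-5843 - 5480} \left(-7781\right) = \frac{1}{-11323} \left(-7781\right) = \left(- \frac{1}{11323}\right) \left(-7781\right) = \frac{7781}{11323}$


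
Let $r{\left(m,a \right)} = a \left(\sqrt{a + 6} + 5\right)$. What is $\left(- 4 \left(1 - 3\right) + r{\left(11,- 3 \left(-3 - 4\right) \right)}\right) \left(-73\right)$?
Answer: $-8249 - 4599 \sqrt{3} \approx -16215.0$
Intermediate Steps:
$r{\left(m,a \right)} = a \left(5 + \sqrt{6 + a}\right)$ ($r{\left(m,a \right)} = a \left(\sqrt{6 + a} + 5\right) = a \left(5 + \sqrt{6 + a}\right)$)
$\left(- 4 \left(1 - 3\right) + r{\left(11,- 3 \left(-3 - 4\right) \right)}\right) \left(-73\right) = \left(- 4 \left(1 - 3\right) + - 3 \left(-3 - 4\right) \left(5 + \sqrt{6 - 3 \left(-3 - 4\right)}\right)\right) \left(-73\right) = \left(\left(-4\right) \left(-2\right) + \left(-3\right) \left(-7\right) \left(5 + \sqrt{6 - -21}\right)\right) \left(-73\right) = \left(8 + 21 \left(5 + \sqrt{6 + 21}\right)\right) \left(-73\right) = \left(8 + 21 \left(5 + \sqrt{27}\right)\right) \left(-73\right) = \left(8 + 21 \left(5 + 3 \sqrt{3}\right)\right) \left(-73\right) = \left(8 + \left(105 + 63 \sqrt{3}\right)\right) \left(-73\right) = \left(113 + 63 \sqrt{3}\right) \left(-73\right) = -8249 - 4599 \sqrt{3}$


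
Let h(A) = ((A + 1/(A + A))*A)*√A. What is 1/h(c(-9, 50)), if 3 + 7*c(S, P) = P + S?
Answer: 49*√266/55803 ≈ 0.014321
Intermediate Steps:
c(S, P) = -3/7 + P/7 + S/7 (c(S, P) = -3/7 + (P + S)/7 = -3/7 + (P/7 + S/7) = -3/7 + P/7 + S/7)
h(A) = A^(3/2)*(A + 1/(2*A)) (h(A) = ((A + 1/(2*A))*A)*√A = (A*(A + 1/(2*A)))*√A = A^(3/2)*(A + 1/(2*A)))
1/h(c(-9, 50)) = 1/(√(-3/7 + (⅐)*50 + (⅐)*(-9))*(½ + (-3/7 + (⅐)*50 + (⅐)*(-9))²)) = 1/(√(-3/7 + 50/7 - 9/7)*(½ + (-3/7 + 50/7 - 9/7)²)) = 1/(√(38/7)*(½ + (38/7)²)) = 1/((√266/7)*(½ + 1444/49)) = 1/((√266/7)*(2937/98)) = 1/(2937*√266/686) = 49*√266/55803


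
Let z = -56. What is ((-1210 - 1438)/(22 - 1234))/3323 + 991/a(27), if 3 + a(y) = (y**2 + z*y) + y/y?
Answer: -997287509/790392165 ≈ -1.2618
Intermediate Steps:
a(y) = -2 + y**2 - 56*y (a(y) = -3 + ((y**2 - 56*y) + y/y) = -3 + ((y**2 - 56*y) + 1) = -3 + (1 + y**2 - 56*y) = -2 + y**2 - 56*y)
((-1210 - 1438)/(22 - 1234))/3323 + 991/a(27) = ((-1210 - 1438)/(22 - 1234))/3323 + 991/(-2 + 27**2 - 56*27) = -2648/(-1212)*(1/3323) + 991/(-2 + 729 - 1512) = -2648*(-1/1212)*(1/3323) + 991/(-785) = (662/303)*(1/3323) + 991*(-1/785) = 662/1006869 - 991/785 = -997287509/790392165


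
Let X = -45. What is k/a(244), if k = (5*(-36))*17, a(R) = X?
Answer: 68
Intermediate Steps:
a(R) = -45
k = -3060 (k = -180*17 = -3060)
k/a(244) = -3060/(-45) = -3060*(-1/45) = 68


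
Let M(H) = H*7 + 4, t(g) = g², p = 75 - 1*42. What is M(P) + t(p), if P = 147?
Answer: 2122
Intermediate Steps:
p = 33 (p = 75 - 42 = 33)
M(H) = 4 + 7*H (M(H) = 7*H + 4 = 4 + 7*H)
M(P) + t(p) = (4 + 7*147) + 33² = (4 + 1029) + 1089 = 1033 + 1089 = 2122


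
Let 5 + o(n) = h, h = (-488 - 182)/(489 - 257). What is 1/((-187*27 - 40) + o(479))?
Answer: -116/591239 ≈ -0.00019620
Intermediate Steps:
h = -335/116 (h = -670/232 = -670*1/232 = -335/116 ≈ -2.8879)
o(n) = -915/116 (o(n) = -5 - 335/116 = -915/116)
1/((-187*27 - 40) + o(479)) = 1/((-187*27 - 40) - 915/116) = 1/((-5049 - 40) - 915/116) = 1/(-5089 - 915/116) = 1/(-591239/116) = -116/591239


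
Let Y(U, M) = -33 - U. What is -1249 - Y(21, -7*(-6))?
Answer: -1195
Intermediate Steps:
-1249 - Y(21, -7*(-6)) = -1249 - (-33 - 1*21) = -1249 - (-33 - 21) = -1249 - 1*(-54) = -1249 + 54 = -1195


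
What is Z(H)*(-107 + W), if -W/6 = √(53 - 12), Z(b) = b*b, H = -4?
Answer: -1712 - 96*√41 ≈ -2326.7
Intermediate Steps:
Z(b) = b²
W = -6*√41 (W = -6*√(53 - 12) = -6*√41 ≈ -38.419)
Z(H)*(-107 + W) = (-4)²*(-107 - 6*√41) = 16*(-107 - 6*√41) = -1712 - 96*√41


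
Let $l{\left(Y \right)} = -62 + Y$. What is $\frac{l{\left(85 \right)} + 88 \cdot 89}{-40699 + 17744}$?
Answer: $- \frac{1571}{4591} \approx -0.34219$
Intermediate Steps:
$\frac{l{\left(85 \right)} + 88 \cdot 89}{-40699 + 17744} = \frac{\left(-62 + 85\right) + 88 \cdot 89}{-40699 + 17744} = \frac{23 + 7832}{-22955} = 7855 \left(- \frac{1}{22955}\right) = - \frac{1571}{4591}$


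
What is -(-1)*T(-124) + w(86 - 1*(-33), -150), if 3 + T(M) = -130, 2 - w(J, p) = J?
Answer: -250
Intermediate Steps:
w(J, p) = 2 - J
T(M) = -133 (T(M) = -3 - 130 = -133)
-(-1)*T(-124) + w(86 - 1*(-33), -150) = -(-1)*(-133) + (2 - (86 - 1*(-33))) = -1*133 + (2 - (86 + 33)) = -133 + (2 - 1*119) = -133 + (2 - 119) = -133 - 117 = -250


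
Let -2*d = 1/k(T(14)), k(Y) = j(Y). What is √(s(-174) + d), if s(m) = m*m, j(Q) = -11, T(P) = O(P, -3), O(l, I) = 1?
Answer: √14653606/22 ≈ 174.00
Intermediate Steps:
T(P) = 1
k(Y) = -11
s(m) = m²
d = 1/22 (d = -½/(-11) = -½*(-1/11) = 1/22 ≈ 0.045455)
√(s(-174) + d) = √((-174)² + 1/22) = √(30276 + 1/22) = √(666073/22) = √14653606/22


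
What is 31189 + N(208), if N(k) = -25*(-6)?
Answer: 31339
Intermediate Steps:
N(k) = 150
31189 + N(208) = 31189 + 150 = 31339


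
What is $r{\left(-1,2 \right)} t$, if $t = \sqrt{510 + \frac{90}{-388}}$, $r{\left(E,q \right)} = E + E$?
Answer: $- \frac{\sqrt{19185630}}{97} \approx -45.156$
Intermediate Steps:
$r{\left(E,q \right)} = 2 E$
$t = \frac{\sqrt{19185630}}{194}$ ($t = \sqrt{510 + 90 \left(- \frac{1}{388}\right)} = \sqrt{510 - \frac{45}{194}} = \sqrt{\frac{98895}{194}} = \frac{\sqrt{19185630}}{194} \approx 22.578$)
$r{\left(-1,2 \right)} t = 2 \left(-1\right) \frac{\sqrt{19185630}}{194} = - 2 \frac{\sqrt{19185630}}{194} = - \frac{\sqrt{19185630}}{97}$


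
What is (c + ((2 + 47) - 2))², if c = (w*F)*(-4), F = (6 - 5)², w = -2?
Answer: 3025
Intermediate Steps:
F = 1 (F = 1² = 1)
c = 8 (c = -2*1*(-4) = -2*(-4) = 8)
(c + ((2 + 47) - 2))² = (8 + ((2 + 47) - 2))² = (8 + (49 - 2))² = (8 + 47)² = 55² = 3025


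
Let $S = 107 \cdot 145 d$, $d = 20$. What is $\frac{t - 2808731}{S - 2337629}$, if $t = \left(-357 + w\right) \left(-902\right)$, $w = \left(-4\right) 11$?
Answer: $\frac{2447029}{2027329} \approx 1.207$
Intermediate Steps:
$S = 310300$ ($S = 107 \cdot 145 \cdot 20 = 15515 \cdot 20 = 310300$)
$w = -44$
$t = 361702$ ($t = \left(-357 - 44\right) \left(-902\right) = \left(-401\right) \left(-902\right) = 361702$)
$\frac{t - 2808731}{S - 2337629} = \frac{361702 - 2808731}{310300 - 2337629} = - \frac{2447029}{-2027329} = \left(-2447029\right) \left(- \frac{1}{2027329}\right) = \frac{2447029}{2027329}$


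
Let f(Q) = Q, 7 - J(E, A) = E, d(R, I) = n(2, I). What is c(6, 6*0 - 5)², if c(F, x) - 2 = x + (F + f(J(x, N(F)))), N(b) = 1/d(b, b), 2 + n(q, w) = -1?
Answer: 225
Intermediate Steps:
n(q, w) = -3 (n(q, w) = -2 - 1 = -3)
d(R, I) = -3
N(b) = -⅓ (N(b) = 1/(-3) = -⅓)
J(E, A) = 7 - E
c(F, x) = 9 + F (c(F, x) = 2 + (x + (F + (7 - x))) = 2 + (x + (7 + F - x)) = 2 + (7 + F) = 9 + F)
c(6, 6*0 - 5)² = (9 + 6)² = 15² = 225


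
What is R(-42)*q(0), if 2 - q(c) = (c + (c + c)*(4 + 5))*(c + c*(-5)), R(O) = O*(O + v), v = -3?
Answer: 3780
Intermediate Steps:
R(O) = O*(-3 + O) (R(O) = O*(O - 3) = O*(-3 + O))
q(c) = 2 + 76*c² (q(c) = 2 - (c + (c + c)*(4 + 5))*(c + c*(-5)) = 2 - (c + (2*c)*9)*(c - 5*c) = 2 - (c + 18*c)*(-4*c) = 2 - 19*c*(-4*c) = 2 - (-76)*c² = 2 + 76*c²)
R(-42)*q(0) = (-42*(-3 - 42))*(2 + 76*0²) = (-42*(-45))*(2 + 76*0) = 1890*(2 + 0) = 1890*2 = 3780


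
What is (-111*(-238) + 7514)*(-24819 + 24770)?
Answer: -1662668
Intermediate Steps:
(-111*(-238) + 7514)*(-24819 + 24770) = (26418 + 7514)*(-49) = 33932*(-49) = -1662668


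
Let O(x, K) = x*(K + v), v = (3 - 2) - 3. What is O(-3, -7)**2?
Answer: 729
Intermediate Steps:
v = -2 (v = 1 - 3 = -2)
O(x, K) = x*(-2 + K) (O(x, K) = x*(K - 2) = x*(-2 + K))
O(-3, -7)**2 = (-3*(-2 - 7))**2 = (-3*(-9))**2 = 27**2 = 729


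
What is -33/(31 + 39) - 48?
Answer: -3393/70 ≈ -48.471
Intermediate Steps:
-33/(31 + 39) - 48 = -33/70 - 48 = -3393/70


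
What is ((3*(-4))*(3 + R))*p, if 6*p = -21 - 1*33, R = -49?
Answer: -4968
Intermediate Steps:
p = -9 (p = (-21 - 1*33)/6 = (-21 - 33)/6 = (⅙)*(-54) = -9)
((3*(-4))*(3 + R))*p = ((3*(-4))*(3 - 49))*(-9) = -12*(-46)*(-9) = 552*(-9) = -4968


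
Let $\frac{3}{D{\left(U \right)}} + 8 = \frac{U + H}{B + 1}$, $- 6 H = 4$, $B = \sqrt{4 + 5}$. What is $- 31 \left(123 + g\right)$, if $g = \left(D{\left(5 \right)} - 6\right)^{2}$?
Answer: $- \frac{35107593}{6889} \approx -5096.2$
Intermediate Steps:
$B = 3$ ($B = \sqrt{9} = 3$)
$H = - \frac{2}{3}$ ($H = \left(- \frac{1}{6}\right) 4 = - \frac{2}{3} \approx -0.66667$)
$D{\left(U \right)} = \frac{3}{- \frac{49}{6} + \frac{U}{4}}$ ($D{\left(U \right)} = \frac{3}{-8 + \frac{U - \frac{2}{3}}{3 + 1}} = \frac{3}{-8 + \frac{- \frac{2}{3} + U}{4}} = \frac{3}{-8 + \left(- \frac{2}{3} + U\right) \frac{1}{4}} = \frac{3}{-8 + \left(- \frac{1}{6} + \frac{U}{4}\right)} = \frac{3}{- \frac{49}{6} + \frac{U}{4}}$)
$g = \frac{285156}{6889}$ ($g = \left(\frac{36}{-98 + 3 \cdot 5} - 6\right)^{2} = \left(\frac{36}{-98 + 15} - 6\right)^{2} = \left(\frac{36}{-83} - 6\right)^{2} = \left(36 \left(- \frac{1}{83}\right) - 6\right)^{2} = \left(- \frac{36}{83} - 6\right)^{2} = \left(- \frac{534}{83}\right)^{2} = \frac{285156}{6889} \approx 41.393$)
$- 31 \left(123 + g\right) = - 31 \left(123 + \frac{285156}{6889}\right) = \left(-31\right) \frac{1132503}{6889} = - \frac{35107593}{6889}$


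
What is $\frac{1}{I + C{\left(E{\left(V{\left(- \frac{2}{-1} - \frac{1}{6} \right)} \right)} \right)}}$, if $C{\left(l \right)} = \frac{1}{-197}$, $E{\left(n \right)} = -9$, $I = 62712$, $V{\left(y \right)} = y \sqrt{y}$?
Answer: $\frac{197}{12354263} \approx 1.5946 \cdot 10^{-5}$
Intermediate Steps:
$V{\left(y \right)} = y^{\frac{3}{2}}$
$C{\left(l \right)} = - \frac{1}{197}$
$\frac{1}{I + C{\left(E{\left(V{\left(- \frac{2}{-1} - \frac{1}{6} \right)} \right)} \right)}} = \frac{1}{62712 - \frac{1}{197}} = \frac{1}{\frac{12354263}{197}} = \frac{197}{12354263}$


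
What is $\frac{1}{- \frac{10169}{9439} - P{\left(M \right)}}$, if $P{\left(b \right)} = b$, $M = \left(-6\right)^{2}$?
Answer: $- \frac{9439}{349973} \approx -0.026971$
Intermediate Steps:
$M = 36$
$\frac{1}{- \frac{10169}{9439} - P{\left(M \right)}} = \frac{1}{- \frac{10169}{9439} - 36} = \frac{1}{- \frac{349973}{9439}} = - \frac{9439}{349973}$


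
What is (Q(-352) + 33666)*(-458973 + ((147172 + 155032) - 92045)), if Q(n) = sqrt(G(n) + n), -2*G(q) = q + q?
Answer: -8376572124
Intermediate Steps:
G(q) = -q (G(q) = -(q + q)/2 = -q)
Q(n) = 0 (Q(n) = sqrt(-n + n) = sqrt(0) = 0)
(Q(-352) + 33666)*(-458973 + ((147172 + 155032) - 92045)) = (0 + 33666)*(-458973 + ((147172 + 155032) - 92045)) = 33666*(-458973 + (302204 - 92045)) = 33666*(-458973 + 210159) = 33666*(-248814) = -8376572124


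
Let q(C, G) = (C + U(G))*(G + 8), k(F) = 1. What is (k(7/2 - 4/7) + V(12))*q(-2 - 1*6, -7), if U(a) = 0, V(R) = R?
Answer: -104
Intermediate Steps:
q(C, G) = C*(8 + G) (q(C, G) = (C + 0)*(G + 8) = C*(8 + G))
(k(7/2 - 4/7) + V(12))*q(-2 - 1*6, -7) = (1 + 12)*((-2 - 1*6)*(8 - 7)) = 13*((-2 - 6)*1) = 13*(-8*1) = 13*(-8) = -104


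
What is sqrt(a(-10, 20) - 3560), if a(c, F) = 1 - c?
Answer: 13*I*sqrt(21) ≈ 59.573*I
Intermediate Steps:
sqrt(a(-10, 20) - 3560) = sqrt((1 - 1*(-10)) - 3560) = sqrt((1 + 10) - 3560) = sqrt(11 - 3560) = sqrt(-3549) = 13*I*sqrt(21)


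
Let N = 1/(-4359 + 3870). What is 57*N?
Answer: -19/163 ≈ -0.11656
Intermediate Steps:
N = -1/489 (N = 1/(-489) = -1/489 ≈ -0.0020450)
57*N = 57*(-1/489) = -19/163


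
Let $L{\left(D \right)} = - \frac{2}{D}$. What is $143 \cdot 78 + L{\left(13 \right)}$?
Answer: $\frac{145000}{13} \approx 11154.0$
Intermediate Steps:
$143 \cdot 78 + L{\left(13 \right)} = 143 \cdot 78 - \frac{2}{13} = 11154 - \frac{2}{13} = \frac{145000}{13}$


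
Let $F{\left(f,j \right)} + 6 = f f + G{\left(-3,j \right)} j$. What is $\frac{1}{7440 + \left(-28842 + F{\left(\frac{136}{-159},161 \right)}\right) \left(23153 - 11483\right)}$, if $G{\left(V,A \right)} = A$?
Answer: $- \frac{8427}{287715578110} \approx -2.9289 \cdot 10^{-8}$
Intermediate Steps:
$F{\left(f,j \right)} = -6 + f^{2} + j^{2}$ ($F{\left(f,j \right)} = -6 + \left(f f + j j\right) = -6 + \left(f^{2} + j^{2}\right) = -6 + f^{2} + j^{2}$)
$\frac{1}{7440 + \left(-28842 + F{\left(\frac{136}{-159},161 \right)}\right) \left(23153 - 11483\right)} = \frac{1}{7440 + \left(-28842 + \left(-6 + \left(\frac{136}{-159}\right)^{2} + 161^{2}\right)\right) \left(23153 - 11483\right)} = \frac{1}{7440 + \left(-28842 + \left(-6 + \left(136 \left(- \frac{1}{159}\right)\right)^{2} + 25921\right)\right) 11670} = \frac{1}{7440 + \left(-28842 + \left(-6 + \left(- \frac{136}{159}\right)^{2} + 25921\right)\right) 11670} = \frac{1}{7440 + \left(-28842 + \left(-6 + \frac{18496}{25281} + 25921\right)\right) 11670} = \frac{1}{7440 + \left(-28842 + \frac{655175611}{25281}\right) 11670} = \frac{1}{7440 - \frac{287778274990}{8427}} = \frac{1}{- \frac{287715578110}{8427}} = - \frac{8427}{287715578110}$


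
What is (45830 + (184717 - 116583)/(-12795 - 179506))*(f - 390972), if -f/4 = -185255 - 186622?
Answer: 9663866833285056/192301 ≈ 5.0254e+10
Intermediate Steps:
f = 1487508 (f = -4*(-185255 - 186622) = -4*(-371877) = 1487508)
(45830 + (184717 - 116583)/(-12795 - 179506))*(f - 390972) = (45830 + (184717 - 116583)/(-12795 - 179506))*(1487508 - 390972) = (45830 + 68134/(-192301))*1096536 = (45830 + 68134*(-1/192301))*1096536 = (45830 - 68134/192301)*1096536 = (8813086696/192301)*1096536 = 9663866833285056/192301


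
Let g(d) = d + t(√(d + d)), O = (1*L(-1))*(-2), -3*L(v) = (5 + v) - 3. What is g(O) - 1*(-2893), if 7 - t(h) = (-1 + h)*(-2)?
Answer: 8696/3 + 4*√3/3 ≈ 2901.0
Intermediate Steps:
L(v) = -⅔ - v/3 (L(v) = -((5 + v) - 3)/3 = -(2 + v)/3 = -⅔ - v/3)
O = ⅔ (O = (1*(-⅔ - ⅓*(-1)))*(-2) = (1*(-⅔ + ⅓))*(-2) = (1*(-⅓))*(-2) = -⅓*(-2) = ⅔ ≈ 0.66667)
t(h) = 5 + 2*h (t(h) = 7 - (-1 + h)*(-2) = 7 - (2 - 2*h) = 7 + (-2 + 2*h) = 5 + 2*h)
g(d) = 5 + d + 2*√2*√d (g(d) = d + (5 + 2*√(d + d)) = d + (5 + 2*√(2*d)) = d + (5 + 2*(√2*√d)) = d + (5 + 2*√2*√d) = 5 + d + 2*√2*√d)
g(O) - 1*(-2893) = (5 + ⅔ + 2*√2*√(⅔)) - 1*(-2893) = (5 + ⅔ + 2*√2*(√6/3)) + 2893 = (5 + ⅔ + 4*√3/3) + 2893 = (17/3 + 4*√3/3) + 2893 = 8696/3 + 4*√3/3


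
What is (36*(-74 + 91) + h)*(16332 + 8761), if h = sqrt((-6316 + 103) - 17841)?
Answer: 15356916 + 25093*I*sqrt(24054) ≈ 1.5357e+7 + 3.8918e+6*I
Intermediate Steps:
h = I*sqrt(24054) (h = sqrt(-6213 - 17841) = sqrt(-24054) = I*sqrt(24054) ≈ 155.09*I)
(36*(-74 + 91) + h)*(16332 + 8761) = (36*(-74 + 91) + I*sqrt(24054))*(16332 + 8761) = (36*17 + I*sqrt(24054))*25093 = (612 + I*sqrt(24054))*25093 = 15356916 + 25093*I*sqrt(24054)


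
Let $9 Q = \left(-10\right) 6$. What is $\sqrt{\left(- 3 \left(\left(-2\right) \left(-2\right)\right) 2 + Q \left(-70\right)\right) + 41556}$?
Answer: $\frac{2 \sqrt{94497}}{3} \approx 204.94$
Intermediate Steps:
$Q = - \frac{20}{3}$ ($Q = \frac{\left(-10\right) 6}{9} = \frac{1}{9} \left(-60\right) = - \frac{20}{3} \approx -6.6667$)
$\sqrt{\left(- 3 \left(\left(-2\right) \left(-2\right)\right) 2 + Q \left(-70\right)\right) + 41556} = \sqrt{\left(- 3 \left(\left(-2\right) \left(-2\right)\right) 2 - - \frac{1400}{3}\right) + 41556} = \sqrt{\left(\left(-3\right) 4 \cdot 2 + \frac{1400}{3}\right) + 41556} = \sqrt{\left(\left(-12\right) 2 + \frac{1400}{3}\right) + 41556} = \sqrt{\left(-24 + \frac{1400}{3}\right) + 41556} = \sqrt{\frac{1328}{3} + 41556} = \sqrt{\frac{125996}{3}} = \frac{2 \sqrt{94497}}{3}$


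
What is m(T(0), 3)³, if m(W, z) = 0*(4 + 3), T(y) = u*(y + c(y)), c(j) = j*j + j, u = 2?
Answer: 0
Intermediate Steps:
c(j) = j + j² (c(j) = j² + j = j + j²)
T(y) = 2*y + 2*y*(1 + y) (T(y) = 2*(y + y*(1 + y)) = 2*y + 2*y*(1 + y))
m(W, z) = 0 (m(W, z) = 0*7 = 0)
m(T(0), 3)³ = 0³ = 0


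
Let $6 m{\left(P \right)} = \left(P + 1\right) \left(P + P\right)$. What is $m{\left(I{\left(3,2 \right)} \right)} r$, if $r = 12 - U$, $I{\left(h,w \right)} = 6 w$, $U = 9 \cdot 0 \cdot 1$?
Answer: $624$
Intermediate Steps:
$U = 0$ ($U = 9 \cdot 0 = 0$)
$m{\left(P \right)} = \frac{P \left(1 + P\right)}{3}$ ($m{\left(P \right)} = \frac{\left(P + 1\right) \left(P + P\right)}{6} = \frac{\left(1 + P\right) 2 P}{6} = \frac{2 P \left(1 + P\right)}{6} = \frac{P \left(1 + P\right)}{3}$)
$r = 12$ ($r = 12 - 0 = 12 + 0 = 12$)
$m{\left(I{\left(3,2 \right)} \right)} r = \frac{6 \cdot 2 \left(1 + 6 \cdot 2\right)}{3} \cdot 12 = \frac{1}{3} \cdot 12 \left(1 + 12\right) 12 = \frac{1}{3} \cdot 12 \cdot 13 \cdot 12 = 52 \cdot 12 = 624$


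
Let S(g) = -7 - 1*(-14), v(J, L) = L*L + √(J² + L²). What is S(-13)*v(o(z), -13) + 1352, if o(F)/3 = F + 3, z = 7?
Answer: 2535 + 7*√1069 ≈ 2763.9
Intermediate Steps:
o(F) = 9 + 3*F (o(F) = 3*(F + 3) = 3*(3 + F) = 9 + 3*F)
v(J, L) = L² + √(J² + L²)
S(g) = 7 (S(g) = -7 + 14 = 7)
S(-13)*v(o(z), -13) + 1352 = 7*((-13)² + √((9 + 3*7)² + (-13)²)) + 1352 = 7*(169 + √((9 + 21)² + 169)) + 1352 = 7*(169 + √(30² + 169)) + 1352 = 7*(169 + √(900 + 169)) + 1352 = 7*(169 + √1069) + 1352 = (1183 + 7*√1069) + 1352 = 2535 + 7*√1069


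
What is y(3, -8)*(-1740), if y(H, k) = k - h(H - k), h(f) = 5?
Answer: 22620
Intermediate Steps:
y(H, k) = -5 + k (y(H, k) = k - 1*5 = k - 5 = -5 + k)
y(3, -8)*(-1740) = (-5 - 8)*(-1740) = -13*(-1740) = 22620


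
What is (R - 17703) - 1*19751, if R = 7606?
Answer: -29848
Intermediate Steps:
(R - 17703) - 1*19751 = (7606 - 17703) - 1*19751 = -10097 - 19751 = -29848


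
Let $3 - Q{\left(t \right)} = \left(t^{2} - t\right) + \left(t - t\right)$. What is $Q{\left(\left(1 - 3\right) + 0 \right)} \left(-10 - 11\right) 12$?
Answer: $756$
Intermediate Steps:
$Q{\left(t \right)} = 3 + t - t^{2}$ ($Q{\left(t \right)} = 3 - \left(\left(t^{2} - t\right) + \left(t - t\right)\right) = 3 - \left(\left(t^{2} - t\right) + 0\right) = 3 - \left(t^{2} - t\right) = 3 + t - t^{2}$)
$Q{\left(\left(1 - 3\right) + 0 \right)} \left(-10 - 11\right) 12 = \left(3 + \left(\left(1 - 3\right) + 0\right) - \left(\left(1 - 3\right) + 0\right)^{2}\right) \left(-10 - 11\right) 12 = \left(3 + \left(-2 + 0\right) - \left(-2 + 0\right)^{2}\right) \left(-10 - 11\right) 12 = \left(3 - 2 - \left(-2\right)^{2}\right) \left(-21\right) 12 = \left(3 - 2 - 4\right) \left(-21\right) 12 = \left(-3\right) \left(-21\right) 12 = 63 \cdot 12 = 756$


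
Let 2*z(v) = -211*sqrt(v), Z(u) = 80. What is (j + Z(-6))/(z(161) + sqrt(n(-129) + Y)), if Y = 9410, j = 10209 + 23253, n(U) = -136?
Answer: -67084/(-2*sqrt(9274) + 211*sqrt(161)) ≈ -26.999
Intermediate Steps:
z(v) = -211*sqrt(v)/2 (z(v) = (-211*sqrt(v))/2 = -211*sqrt(v)/2)
j = 33462
(j + Z(-6))/(z(161) + sqrt(n(-129) + Y)) = (33462 + 80)/(-211*sqrt(161)/2 + sqrt(-136 + 9410)) = 33542/(-211*sqrt(161)/2 + sqrt(9274)) = 33542/(sqrt(9274) - 211*sqrt(161)/2)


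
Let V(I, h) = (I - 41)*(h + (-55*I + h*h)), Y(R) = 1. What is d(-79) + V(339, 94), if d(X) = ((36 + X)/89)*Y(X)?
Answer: -257661273/89 ≈ -2.8951e+6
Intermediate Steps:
V(I, h) = (-41 + I)*(h + h² - 55*I) (V(I, h) = (-41 + I)*(h + (-55*I + h²)) = (-41 + I)*(h + (h² - 55*I)) = (-41 + I)*(h + h² - 55*I))
d(X) = 36/89 + X/89 (d(X) = ((36 + X)/89)*1 = ((36 + X)*(1/89))*1 = (36/89 + X/89)*1 = 36/89 + X/89)
d(-79) + V(339, 94) = (36/89 + (1/89)*(-79)) + (-55*339² - 41*94 - 41*94² + 2255*339 + 339*94 + 339*94²) = (36/89 - 79/89) + (-55*114921 - 3854 - 41*8836 + 764445 + 31866 + 339*8836) = -43/89 + (-6320655 - 3854 - 362276 + 764445 + 31866 + 2995404) = -43/89 - 2895070 = -257661273/89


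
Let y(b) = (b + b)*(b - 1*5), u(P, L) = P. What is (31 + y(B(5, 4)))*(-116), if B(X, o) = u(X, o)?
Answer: -3596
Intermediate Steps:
B(X, o) = X
y(b) = 2*b*(-5 + b) (y(b) = (2*b)*(b - 5) = (2*b)*(-5 + b) = 2*b*(-5 + b))
(31 + y(B(5, 4)))*(-116) = (31 + 2*5*(-5 + 5))*(-116) = (31 + 2*5*0)*(-116) = (31 + 0)*(-116) = 31*(-116) = -3596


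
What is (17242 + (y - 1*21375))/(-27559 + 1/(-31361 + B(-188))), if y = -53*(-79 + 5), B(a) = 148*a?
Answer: 12488035/1631079416 ≈ 0.0076563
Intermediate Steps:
y = 3922 (y = -53*(-74) = 3922)
(17242 + (y - 1*21375))/(-27559 + 1/(-31361 + B(-188))) = (17242 + (3922 - 1*21375))/(-27559 + 1/(-31361 + 148*(-188))) = (17242 + (3922 - 21375))/(-27559 + 1/(-31361 - 27824)) = (17242 - 17453)/(-27559 + 1/(-59185)) = -211/(-27559 - 1/59185) = -211/(-1631079416/59185) = -211*(-59185/1631079416) = 12488035/1631079416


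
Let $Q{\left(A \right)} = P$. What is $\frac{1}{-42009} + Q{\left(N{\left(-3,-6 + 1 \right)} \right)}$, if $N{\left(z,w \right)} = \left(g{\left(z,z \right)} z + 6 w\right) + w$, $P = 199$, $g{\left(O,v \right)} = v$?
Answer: $\frac{8359790}{42009} \approx 199.0$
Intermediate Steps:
$N{\left(z,w \right)} = z^{2} + 7 w$ ($N{\left(z,w \right)} = \left(z z + 6 w\right) + w = \left(z^{2} + 6 w\right) + w = z^{2} + 7 w$)
$Q{\left(A \right)} = 199$
$\frac{1}{-42009} + Q{\left(N{\left(-3,-6 + 1 \right)} \right)} = \frac{1}{-42009} + 199 = - \frac{1}{42009} + 199 = \frac{8359790}{42009}$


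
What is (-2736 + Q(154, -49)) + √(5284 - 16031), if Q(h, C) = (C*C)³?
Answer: 13841284465 + I*√10747 ≈ 1.3841e+10 + 103.67*I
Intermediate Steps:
Q(h, C) = C⁶ (Q(h, C) = (C²)³ = C⁶)
(-2736 + Q(154, -49)) + √(5284 - 16031) = (-2736 + (-49)⁶) + √(5284 - 16031) = (-2736 + 13841287201) + √(-10747) = 13841284465 + I*√10747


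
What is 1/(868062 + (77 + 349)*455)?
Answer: 1/1061892 ≈ 9.4172e-7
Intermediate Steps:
1/(868062 + (77 + 349)*455) = 1/(868062 + 426*455) = 1/(868062 + 193830) = 1/1061892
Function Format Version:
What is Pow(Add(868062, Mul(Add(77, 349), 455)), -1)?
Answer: Rational(1, 1061892) ≈ 9.4172e-7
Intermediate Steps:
Pow(Add(868062, Mul(Add(77, 349), 455)), -1) = Pow(Add(868062, Mul(426, 455)), -1) = Pow(Add(868062, 193830), -1) = Pow(1061892, -1) = Rational(1, 1061892)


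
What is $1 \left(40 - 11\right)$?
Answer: $29$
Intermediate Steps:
$1 \left(40 - 11\right) = 1 \cdot 29 = 29$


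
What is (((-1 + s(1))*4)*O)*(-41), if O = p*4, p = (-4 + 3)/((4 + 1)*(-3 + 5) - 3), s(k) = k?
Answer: 0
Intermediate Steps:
p = -⅐ (p = -1/(5*2 - 3) = -1/(10 - 3) = -1/7 = -1*⅐ = -⅐ ≈ -0.14286)
O = -4/7 (O = -⅐*4 = -4/7 ≈ -0.57143)
(((-1 + s(1))*4)*O)*(-41) = (((-1 + 1)*4)*(-4/7))*(-41) = ((0*4)*(-4/7))*(-41) = (0*(-4/7))*(-41) = 0*(-41) = 0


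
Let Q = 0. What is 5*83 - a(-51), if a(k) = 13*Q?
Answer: 415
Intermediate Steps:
a(k) = 0 (a(k) = 13*0 = 0)
5*83 - a(-51) = 5*83 - 1*0 = 415 + 0 = 415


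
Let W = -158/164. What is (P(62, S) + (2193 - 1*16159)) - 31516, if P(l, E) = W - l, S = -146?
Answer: -3734687/82 ≈ -45545.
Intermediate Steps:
W = -79/82 (W = -158*1/164 = -79/82 ≈ -0.96341)
P(l, E) = -79/82 - l
(P(62, S) + (2193 - 1*16159)) - 31516 = ((-79/82 - 1*62) + (2193 - 1*16159)) - 31516 = ((-79/82 - 62) + (2193 - 16159)) - 31516 = (-5163/82 - 13966) - 31516 = -1150375/82 - 31516 = -3734687/82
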